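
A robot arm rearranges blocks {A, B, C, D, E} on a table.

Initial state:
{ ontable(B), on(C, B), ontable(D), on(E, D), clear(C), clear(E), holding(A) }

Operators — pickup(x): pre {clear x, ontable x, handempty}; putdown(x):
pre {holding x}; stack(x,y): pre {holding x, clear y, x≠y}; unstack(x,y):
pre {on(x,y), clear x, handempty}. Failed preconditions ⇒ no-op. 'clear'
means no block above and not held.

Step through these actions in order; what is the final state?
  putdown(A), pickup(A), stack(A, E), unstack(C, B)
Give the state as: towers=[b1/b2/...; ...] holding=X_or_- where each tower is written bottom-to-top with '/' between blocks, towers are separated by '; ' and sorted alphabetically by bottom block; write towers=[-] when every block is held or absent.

step 1 (putdown(A)): towers=[A; B/C; D/E] holding=-
step 2 (pickup(A)): towers=[B/C; D/E] holding=A
step 3 (stack(A, E)): towers=[B/C; D/E/A] holding=-
step 4 (unstack(C, B)): towers=[B; D/E/A] holding=C

towers=[B; D/E/A] holding=C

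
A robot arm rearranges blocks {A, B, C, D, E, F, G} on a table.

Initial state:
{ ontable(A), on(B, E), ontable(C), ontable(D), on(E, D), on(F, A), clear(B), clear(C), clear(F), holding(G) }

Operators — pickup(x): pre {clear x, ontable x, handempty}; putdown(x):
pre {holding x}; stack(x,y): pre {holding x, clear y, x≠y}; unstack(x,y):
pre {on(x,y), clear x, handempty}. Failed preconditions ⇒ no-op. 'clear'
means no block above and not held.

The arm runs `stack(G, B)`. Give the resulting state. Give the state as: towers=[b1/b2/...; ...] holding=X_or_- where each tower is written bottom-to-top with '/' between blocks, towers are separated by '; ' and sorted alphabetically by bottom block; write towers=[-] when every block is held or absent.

before: towers=[A/F; C; D/E/B] holding=G
pre[stack(G, B)]: holding(G) ok, clear(B) ok, G≠B ok
all met → apply stack(G, B)
after:  towers=[A/F; C; D/E/B/G] holding=-

towers=[A/F; C; D/E/B/G] holding=-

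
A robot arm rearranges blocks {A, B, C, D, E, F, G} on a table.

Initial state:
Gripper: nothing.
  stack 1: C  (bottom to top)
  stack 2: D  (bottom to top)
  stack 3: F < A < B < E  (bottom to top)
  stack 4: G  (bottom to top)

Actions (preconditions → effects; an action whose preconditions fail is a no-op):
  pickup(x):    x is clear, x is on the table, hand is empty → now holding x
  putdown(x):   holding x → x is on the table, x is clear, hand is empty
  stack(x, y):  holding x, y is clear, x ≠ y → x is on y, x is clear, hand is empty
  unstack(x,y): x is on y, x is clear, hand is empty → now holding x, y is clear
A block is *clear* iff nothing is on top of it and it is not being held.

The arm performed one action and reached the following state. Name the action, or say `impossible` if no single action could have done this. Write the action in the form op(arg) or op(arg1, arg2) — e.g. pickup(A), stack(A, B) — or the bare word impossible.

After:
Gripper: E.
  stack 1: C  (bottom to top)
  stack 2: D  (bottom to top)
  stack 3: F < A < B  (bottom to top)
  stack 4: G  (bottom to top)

target: towers=[C; D; F/A/B; G] holding=E
         pickup(G) → towers=[C; D; F/A/B/E] holding=G
         pickup(D) → towers=[C; F/A/B/E; G] holding=D
     unstack(E, B) → towers=[C; D; F/A/B; G] holding=E  ← match
         pickup(C) → towers=[D; F/A/B/E; G] holding=C

unstack(E, B)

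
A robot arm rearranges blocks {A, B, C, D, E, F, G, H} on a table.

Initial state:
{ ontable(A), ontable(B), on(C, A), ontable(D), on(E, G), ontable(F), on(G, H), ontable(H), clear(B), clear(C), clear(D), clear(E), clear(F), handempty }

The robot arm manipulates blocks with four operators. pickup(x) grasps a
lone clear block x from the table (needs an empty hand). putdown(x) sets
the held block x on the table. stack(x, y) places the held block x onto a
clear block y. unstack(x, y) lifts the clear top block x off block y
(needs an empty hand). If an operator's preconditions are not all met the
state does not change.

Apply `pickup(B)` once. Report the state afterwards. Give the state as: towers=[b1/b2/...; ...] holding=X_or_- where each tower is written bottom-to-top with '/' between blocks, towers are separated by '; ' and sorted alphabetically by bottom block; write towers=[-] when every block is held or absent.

before: towers=[A/C; B; D; F; H/G/E] holding=-
pre[pickup(B)]: clear(B) yes, ontable(B) yes, handempty yes
all met → apply pickup(B)
after:  towers=[A/C; D; F; H/G/E] holding=B

towers=[A/C; D; F; H/G/E] holding=B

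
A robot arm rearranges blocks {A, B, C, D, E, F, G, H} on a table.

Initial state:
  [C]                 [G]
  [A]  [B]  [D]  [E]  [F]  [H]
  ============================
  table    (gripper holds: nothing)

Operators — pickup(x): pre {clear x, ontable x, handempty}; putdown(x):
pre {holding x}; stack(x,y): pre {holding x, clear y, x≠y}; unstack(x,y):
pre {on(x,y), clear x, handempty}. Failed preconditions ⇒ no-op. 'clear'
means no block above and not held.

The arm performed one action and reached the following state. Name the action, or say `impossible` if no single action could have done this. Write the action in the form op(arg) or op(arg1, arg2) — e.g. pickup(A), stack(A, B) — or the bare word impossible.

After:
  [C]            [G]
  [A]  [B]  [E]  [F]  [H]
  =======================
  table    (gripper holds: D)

target: towers=[A/C; B; E; F/G; H] holding=D
     unstack(G, F) → towers=[A/C; B; D; E; F; H] holding=G
         pickup(E) → towers=[A/C; B; D; F/G; H] holding=E
         pickup(H) → towers=[A/C; B; D; E; F/G] holding=H
         pickup(B) → towers=[A/C; D; E; F/G; H] holding=B
         pickup(D) → towers=[A/C; B; E; F/G; H] holding=D  ← match
     unstack(C, A) → towers=[A; B; D; E; F/G; H] holding=C

pickup(D)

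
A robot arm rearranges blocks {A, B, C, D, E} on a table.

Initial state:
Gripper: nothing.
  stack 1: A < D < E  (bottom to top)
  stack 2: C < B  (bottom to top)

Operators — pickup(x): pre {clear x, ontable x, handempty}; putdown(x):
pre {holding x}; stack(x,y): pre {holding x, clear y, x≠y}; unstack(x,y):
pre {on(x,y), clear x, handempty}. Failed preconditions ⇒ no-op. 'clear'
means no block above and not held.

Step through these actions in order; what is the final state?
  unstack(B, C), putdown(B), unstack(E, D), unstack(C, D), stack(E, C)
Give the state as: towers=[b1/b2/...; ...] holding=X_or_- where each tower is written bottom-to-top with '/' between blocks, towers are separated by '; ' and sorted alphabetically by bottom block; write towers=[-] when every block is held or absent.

step 1 (unstack(B, C)): towers=[A/D/E; C] holding=B
step 2 (putdown(B)): towers=[A/D/E; B; C] holding=-
step 3 (unstack(E, D)): towers=[A/D; B; C] holding=E
step 4 (unstack(C, D)) [no-op]: towers=[A/D; B; C] holding=E
step 5 (stack(E, C)): towers=[A/D; B; C/E] holding=-

towers=[A/D; B; C/E] holding=-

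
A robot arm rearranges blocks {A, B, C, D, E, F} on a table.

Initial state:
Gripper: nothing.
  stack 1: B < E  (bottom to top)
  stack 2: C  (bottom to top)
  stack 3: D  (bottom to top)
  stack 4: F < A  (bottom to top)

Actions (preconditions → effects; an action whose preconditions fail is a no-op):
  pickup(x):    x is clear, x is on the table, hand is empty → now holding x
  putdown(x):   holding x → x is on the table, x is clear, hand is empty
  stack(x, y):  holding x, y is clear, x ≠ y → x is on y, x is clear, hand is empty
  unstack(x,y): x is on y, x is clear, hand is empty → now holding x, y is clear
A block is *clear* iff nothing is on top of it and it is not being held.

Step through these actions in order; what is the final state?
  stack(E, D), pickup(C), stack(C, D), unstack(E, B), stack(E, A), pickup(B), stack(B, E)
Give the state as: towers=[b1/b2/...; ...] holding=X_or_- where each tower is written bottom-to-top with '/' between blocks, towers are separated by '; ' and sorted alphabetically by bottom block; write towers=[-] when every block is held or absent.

step 1 (stack(E, D)) [no-op]: towers=[B/E; C; D; F/A] holding=-
step 2 (pickup(C)): towers=[B/E; D; F/A] holding=C
step 3 (stack(C, D)): towers=[B/E; D/C; F/A] holding=-
step 4 (unstack(E, B)): towers=[B; D/C; F/A] holding=E
step 5 (stack(E, A)): towers=[B; D/C; F/A/E] holding=-
step 6 (pickup(B)): towers=[D/C; F/A/E] holding=B
step 7 (stack(B, E)): towers=[D/C; F/A/E/B] holding=-

towers=[D/C; F/A/E/B] holding=-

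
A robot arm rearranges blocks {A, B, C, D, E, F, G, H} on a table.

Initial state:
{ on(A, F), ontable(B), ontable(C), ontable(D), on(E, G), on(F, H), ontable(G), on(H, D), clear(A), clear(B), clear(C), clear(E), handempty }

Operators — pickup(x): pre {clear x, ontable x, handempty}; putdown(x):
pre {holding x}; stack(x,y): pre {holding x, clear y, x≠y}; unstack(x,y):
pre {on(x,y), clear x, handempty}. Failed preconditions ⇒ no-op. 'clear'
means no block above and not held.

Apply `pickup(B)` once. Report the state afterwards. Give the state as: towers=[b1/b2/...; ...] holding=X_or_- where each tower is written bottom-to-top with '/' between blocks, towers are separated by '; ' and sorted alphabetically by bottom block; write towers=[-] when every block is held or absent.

before: towers=[B; C; D/H/F/A; G/E] holding=-
pre[pickup(B)]: clear(B) yes, ontable(B) yes, handempty yes
all met → apply pickup(B)
after:  towers=[C; D/H/F/A; G/E] holding=B

towers=[C; D/H/F/A; G/E] holding=B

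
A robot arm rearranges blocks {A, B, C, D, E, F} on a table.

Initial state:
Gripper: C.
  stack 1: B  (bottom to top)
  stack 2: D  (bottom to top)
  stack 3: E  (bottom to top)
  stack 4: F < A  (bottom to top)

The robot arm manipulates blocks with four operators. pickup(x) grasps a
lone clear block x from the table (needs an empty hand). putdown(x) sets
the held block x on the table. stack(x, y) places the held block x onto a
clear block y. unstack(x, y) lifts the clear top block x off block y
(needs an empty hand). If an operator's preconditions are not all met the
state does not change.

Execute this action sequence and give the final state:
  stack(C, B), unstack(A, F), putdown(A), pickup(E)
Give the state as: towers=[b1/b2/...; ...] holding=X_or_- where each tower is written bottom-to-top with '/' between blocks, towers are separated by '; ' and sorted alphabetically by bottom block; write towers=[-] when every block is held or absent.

step 1 (stack(C, B)): towers=[B/C; D; E; F/A] holding=-
step 2 (unstack(A, F)): towers=[B/C; D; E; F] holding=A
step 3 (putdown(A)): towers=[A; B/C; D; E; F] holding=-
step 4 (pickup(E)): towers=[A; B/C; D; F] holding=E

towers=[A; B/C; D; F] holding=E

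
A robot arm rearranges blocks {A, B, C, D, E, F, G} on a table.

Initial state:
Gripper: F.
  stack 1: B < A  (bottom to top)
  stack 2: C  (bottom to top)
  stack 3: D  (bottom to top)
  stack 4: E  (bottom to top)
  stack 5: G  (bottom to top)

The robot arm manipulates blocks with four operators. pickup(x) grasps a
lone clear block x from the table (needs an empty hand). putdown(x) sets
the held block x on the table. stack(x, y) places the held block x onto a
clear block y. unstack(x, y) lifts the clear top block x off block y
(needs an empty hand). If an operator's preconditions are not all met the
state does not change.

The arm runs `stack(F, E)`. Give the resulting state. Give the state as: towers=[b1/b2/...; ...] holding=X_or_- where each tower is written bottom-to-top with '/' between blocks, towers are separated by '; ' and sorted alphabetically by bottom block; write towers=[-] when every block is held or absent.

before: towers=[B/A; C; D; E; G] holding=F
pre[stack(F, E)]: holding(F) ✓, clear(E) ✓, F≠E ✓
all met → apply stack(F, E)
after:  towers=[B/A; C; D; E/F; G] holding=-

towers=[B/A; C; D; E/F; G] holding=-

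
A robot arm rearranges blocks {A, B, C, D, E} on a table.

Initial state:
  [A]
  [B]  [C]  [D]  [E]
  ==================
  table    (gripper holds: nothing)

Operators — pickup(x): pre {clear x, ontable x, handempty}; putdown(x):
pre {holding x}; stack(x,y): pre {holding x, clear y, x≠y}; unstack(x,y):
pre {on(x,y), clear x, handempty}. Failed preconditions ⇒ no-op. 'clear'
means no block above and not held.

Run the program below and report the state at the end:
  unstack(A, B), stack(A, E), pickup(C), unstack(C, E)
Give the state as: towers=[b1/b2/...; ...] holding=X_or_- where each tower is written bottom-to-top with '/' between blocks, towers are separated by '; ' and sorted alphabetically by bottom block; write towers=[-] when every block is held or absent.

towers=[B; D; E/A] holding=C

step 1 (unstack(A, B)): towers=[B; C; D; E] holding=A
step 2 (stack(A, E)): towers=[B; C; D; E/A] holding=-
step 3 (pickup(C)): towers=[B; D; E/A] holding=C
step 4 (unstack(C, E)) [no-op]: towers=[B; D; E/A] holding=C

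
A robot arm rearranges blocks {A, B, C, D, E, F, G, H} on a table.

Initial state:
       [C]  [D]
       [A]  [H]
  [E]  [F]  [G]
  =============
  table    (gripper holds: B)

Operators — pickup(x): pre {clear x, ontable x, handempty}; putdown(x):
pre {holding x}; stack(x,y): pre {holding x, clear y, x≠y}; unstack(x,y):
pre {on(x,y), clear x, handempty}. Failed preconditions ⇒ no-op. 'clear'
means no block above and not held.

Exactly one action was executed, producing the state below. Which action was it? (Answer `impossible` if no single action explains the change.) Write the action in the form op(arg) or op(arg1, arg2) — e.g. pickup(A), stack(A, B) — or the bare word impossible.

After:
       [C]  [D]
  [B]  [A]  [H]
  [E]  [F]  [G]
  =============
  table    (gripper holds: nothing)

target: towers=[E/B; F/A/C; G/H/D] holding=-
        putdown(B) → towers=[B; E; F/A/C; G/H/D] holding=-
       stack(B, E) → towers=[E/B; F/A/C; G/H/D] holding=-  ← match
       stack(B, D) → towers=[E; F/A/C; G/H/D/B] holding=-
       stack(B, C) → towers=[E; F/A/C/B; G/H/D] holding=-

stack(B, E)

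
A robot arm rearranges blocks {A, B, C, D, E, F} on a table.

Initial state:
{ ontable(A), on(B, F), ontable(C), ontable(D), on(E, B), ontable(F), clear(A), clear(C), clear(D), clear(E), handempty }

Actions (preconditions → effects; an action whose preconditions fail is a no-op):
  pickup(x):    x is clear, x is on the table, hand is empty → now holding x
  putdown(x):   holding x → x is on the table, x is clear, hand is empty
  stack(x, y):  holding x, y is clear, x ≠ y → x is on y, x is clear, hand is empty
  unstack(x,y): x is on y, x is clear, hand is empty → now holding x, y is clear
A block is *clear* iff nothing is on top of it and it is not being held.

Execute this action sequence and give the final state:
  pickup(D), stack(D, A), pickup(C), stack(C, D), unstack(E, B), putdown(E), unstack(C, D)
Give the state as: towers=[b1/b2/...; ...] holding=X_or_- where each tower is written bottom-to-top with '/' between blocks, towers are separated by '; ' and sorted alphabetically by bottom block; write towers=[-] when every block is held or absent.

towers=[A/D; E; F/B] holding=C

step 1 (pickup(D)): towers=[A; C; F/B/E] holding=D
step 2 (stack(D, A)): towers=[A/D; C; F/B/E] holding=-
step 3 (pickup(C)): towers=[A/D; F/B/E] holding=C
step 4 (stack(C, D)): towers=[A/D/C; F/B/E] holding=-
step 5 (unstack(E, B)): towers=[A/D/C; F/B] holding=E
step 6 (putdown(E)): towers=[A/D/C; E; F/B] holding=-
step 7 (unstack(C, D)): towers=[A/D; E; F/B] holding=C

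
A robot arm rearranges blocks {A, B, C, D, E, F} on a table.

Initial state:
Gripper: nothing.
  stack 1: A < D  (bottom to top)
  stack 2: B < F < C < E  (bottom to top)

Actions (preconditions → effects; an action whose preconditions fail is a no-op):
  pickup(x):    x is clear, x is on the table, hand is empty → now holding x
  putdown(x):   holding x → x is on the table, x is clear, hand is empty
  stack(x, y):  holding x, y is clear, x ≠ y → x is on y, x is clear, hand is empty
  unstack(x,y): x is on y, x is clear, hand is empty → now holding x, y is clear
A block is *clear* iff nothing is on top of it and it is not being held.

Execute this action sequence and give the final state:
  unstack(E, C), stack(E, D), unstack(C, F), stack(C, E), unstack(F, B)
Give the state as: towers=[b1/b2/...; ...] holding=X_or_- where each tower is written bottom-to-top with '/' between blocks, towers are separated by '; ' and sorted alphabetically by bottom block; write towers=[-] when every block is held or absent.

towers=[A/D/E/C; B] holding=F

step 1 (unstack(E, C)): towers=[A/D; B/F/C] holding=E
step 2 (stack(E, D)): towers=[A/D/E; B/F/C] holding=-
step 3 (unstack(C, F)): towers=[A/D/E; B/F] holding=C
step 4 (stack(C, E)): towers=[A/D/E/C; B/F] holding=-
step 5 (unstack(F, B)): towers=[A/D/E/C; B] holding=F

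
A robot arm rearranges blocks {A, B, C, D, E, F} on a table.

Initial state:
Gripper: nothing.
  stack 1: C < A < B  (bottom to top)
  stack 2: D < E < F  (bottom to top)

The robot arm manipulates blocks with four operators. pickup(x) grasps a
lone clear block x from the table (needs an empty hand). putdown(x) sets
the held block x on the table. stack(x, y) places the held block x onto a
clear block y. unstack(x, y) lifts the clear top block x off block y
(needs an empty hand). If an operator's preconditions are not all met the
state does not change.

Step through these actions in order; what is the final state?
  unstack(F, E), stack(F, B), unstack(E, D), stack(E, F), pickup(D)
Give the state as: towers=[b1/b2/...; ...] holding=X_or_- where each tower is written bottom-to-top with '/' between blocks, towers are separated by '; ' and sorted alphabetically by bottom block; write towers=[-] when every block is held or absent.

towers=[C/A/B/F/E] holding=D

step 1 (unstack(F, E)): towers=[C/A/B; D/E] holding=F
step 2 (stack(F, B)): towers=[C/A/B/F; D/E] holding=-
step 3 (unstack(E, D)): towers=[C/A/B/F; D] holding=E
step 4 (stack(E, F)): towers=[C/A/B/F/E; D] holding=-
step 5 (pickup(D)): towers=[C/A/B/F/E] holding=D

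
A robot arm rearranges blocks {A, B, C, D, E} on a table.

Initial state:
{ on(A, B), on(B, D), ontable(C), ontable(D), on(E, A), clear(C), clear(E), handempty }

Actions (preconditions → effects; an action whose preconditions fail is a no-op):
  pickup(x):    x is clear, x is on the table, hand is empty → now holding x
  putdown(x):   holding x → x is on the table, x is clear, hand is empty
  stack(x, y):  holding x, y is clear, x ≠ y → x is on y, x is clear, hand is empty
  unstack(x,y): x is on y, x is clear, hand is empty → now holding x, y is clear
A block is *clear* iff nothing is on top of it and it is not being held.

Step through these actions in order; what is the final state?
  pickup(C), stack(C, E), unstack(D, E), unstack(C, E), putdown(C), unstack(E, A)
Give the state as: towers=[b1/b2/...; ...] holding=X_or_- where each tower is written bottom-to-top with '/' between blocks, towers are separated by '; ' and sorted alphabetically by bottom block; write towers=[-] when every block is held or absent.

step 1 (pickup(C)): towers=[D/B/A/E] holding=C
step 2 (stack(C, E)): towers=[D/B/A/E/C] holding=-
step 3 (unstack(D, E)) [no-op]: towers=[D/B/A/E/C] holding=-
step 4 (unstack(C, E)): towers=[D/B/A/E] holding=C
step 5 (putdown(C)): towers=[C; D/B/A/E] holding=-
step 6 (unstack(E, A)): towers=[C; D/B/A] holding=E

towers=[C; D/B/A] holding=E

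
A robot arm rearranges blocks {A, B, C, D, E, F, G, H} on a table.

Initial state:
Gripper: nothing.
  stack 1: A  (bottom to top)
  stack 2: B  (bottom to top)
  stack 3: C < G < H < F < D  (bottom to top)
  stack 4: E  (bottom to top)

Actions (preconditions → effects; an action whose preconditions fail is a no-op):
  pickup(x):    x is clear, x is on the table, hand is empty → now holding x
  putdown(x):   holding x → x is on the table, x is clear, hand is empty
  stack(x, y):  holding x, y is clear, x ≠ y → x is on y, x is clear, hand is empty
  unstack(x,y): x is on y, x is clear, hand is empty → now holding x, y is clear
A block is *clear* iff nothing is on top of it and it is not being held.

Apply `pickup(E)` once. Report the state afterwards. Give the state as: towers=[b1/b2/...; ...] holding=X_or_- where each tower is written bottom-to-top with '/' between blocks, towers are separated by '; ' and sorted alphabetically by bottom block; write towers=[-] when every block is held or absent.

towers=[A; B; C/G/H/F/D] holding=E

before: towers=[A; B; C/G/H/F/D; E] holding=-
pre[pickup(E)]: clear(E) ✓, ontable(E) ✓, handempty ✓
all met → apply pickup(E)
after:  towers=[A; B; C/G/H/F/D] holding=E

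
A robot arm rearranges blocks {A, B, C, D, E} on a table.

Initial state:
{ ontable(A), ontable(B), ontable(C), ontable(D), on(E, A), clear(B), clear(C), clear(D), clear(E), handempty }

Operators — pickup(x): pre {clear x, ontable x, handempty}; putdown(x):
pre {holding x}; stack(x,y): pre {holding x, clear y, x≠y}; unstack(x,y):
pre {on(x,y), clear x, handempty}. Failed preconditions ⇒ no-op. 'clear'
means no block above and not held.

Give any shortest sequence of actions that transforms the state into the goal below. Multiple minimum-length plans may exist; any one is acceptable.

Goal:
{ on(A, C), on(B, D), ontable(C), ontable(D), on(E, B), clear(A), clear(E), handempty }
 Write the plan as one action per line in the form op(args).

pickup(B)
stack(B, D)
unstack(E, A)
stack(E, B)
pickup(A)
stack(A, C)

step 1 (pickup(B)): towers=[A/E; C; D] holding=B
step 2 (stack(B, D)): towers=[A/E; C; D/B] holding=-
step 3 (unstack(E, A)): towers=[A; C; D/B] holding=E
step 4 (stack(E, B)): towers=[A; C; D/B/E] holding=-
step 5 (pickup(A)): towers=[C; D/B/E] holding=A
step 6 (stack(A, C)): towers=[C/A; D/B/E] holding=-
goal check: towers=[C/A; D/B/E] holding=- — reached (length 6, optimal by BFS)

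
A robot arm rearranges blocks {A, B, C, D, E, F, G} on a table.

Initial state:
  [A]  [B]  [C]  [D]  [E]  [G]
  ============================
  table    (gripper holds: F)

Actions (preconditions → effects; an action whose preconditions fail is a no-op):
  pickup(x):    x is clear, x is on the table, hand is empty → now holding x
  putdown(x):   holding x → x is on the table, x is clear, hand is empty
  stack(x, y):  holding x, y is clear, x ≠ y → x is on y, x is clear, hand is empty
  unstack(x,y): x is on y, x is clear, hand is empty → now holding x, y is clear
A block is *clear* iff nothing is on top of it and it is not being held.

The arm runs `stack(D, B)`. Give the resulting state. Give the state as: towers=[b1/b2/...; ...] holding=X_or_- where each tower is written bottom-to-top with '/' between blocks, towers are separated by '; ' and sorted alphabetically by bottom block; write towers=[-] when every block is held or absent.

towers=[A; B; C; D; E; G] holding=F

before: towers=[A; B; C; D; E; G] holding=F
pre[stack(D, B)]: holding(D) fail, clear(B) ok, D≠B ok
holding(D) unmet → stack(D, B) is a no-op
after:  towers=[A; B; C; D; E; G] holding=F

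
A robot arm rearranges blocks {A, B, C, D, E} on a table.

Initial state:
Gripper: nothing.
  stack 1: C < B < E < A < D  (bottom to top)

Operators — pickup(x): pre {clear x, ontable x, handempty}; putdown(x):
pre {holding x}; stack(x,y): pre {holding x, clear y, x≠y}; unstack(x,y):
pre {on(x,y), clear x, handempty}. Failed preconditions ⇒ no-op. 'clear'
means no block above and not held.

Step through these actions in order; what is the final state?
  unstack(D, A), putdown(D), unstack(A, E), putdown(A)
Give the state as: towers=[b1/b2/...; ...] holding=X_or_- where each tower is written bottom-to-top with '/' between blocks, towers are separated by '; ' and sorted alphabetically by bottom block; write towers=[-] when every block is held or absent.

step 1 (unstack(D, A)): towers=[C/B/E/A] holding=D
step 2 (putdown(D)): towers=[C/B/E/A; D] holding=-
step 3 (unstack(A, E)): towers=[C/B/E; D] holding=A
step 4 (putdown(A)): towers=[A; C/B/E; D] holding=-

towers=[A; C/B/E; D] holding=-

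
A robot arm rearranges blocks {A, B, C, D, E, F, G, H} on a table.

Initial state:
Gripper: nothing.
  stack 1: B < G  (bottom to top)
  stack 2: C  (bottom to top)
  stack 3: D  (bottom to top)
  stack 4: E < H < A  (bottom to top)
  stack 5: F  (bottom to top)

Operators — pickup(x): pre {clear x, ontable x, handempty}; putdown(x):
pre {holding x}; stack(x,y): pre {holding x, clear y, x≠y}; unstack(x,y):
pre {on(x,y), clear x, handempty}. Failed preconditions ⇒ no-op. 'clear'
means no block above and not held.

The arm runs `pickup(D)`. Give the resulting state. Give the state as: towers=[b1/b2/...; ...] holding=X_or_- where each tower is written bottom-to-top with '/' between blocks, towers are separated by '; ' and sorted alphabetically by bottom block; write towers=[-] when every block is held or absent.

before: towers=[B/G; C; D; E/H/A; F] holding=-
pre[pickup(D)]: clear(D) yes, ontable(D) yes, handempty yes
all met → apply pickup(D)
after:  towers=[B/G; C; E/H/A; F] holding=D

towers=[B/G; C; E/H/A; F] holding=D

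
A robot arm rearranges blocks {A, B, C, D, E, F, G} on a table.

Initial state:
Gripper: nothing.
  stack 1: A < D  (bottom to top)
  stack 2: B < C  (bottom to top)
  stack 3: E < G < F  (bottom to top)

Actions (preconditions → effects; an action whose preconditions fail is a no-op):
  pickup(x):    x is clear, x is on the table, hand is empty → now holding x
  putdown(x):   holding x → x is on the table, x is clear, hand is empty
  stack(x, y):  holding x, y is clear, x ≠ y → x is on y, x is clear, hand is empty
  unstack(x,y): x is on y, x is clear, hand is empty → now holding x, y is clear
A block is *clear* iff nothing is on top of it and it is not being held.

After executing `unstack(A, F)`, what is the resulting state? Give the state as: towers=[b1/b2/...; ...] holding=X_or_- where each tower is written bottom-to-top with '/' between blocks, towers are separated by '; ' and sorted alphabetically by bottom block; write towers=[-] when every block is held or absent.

before: towers=[A/D; B/C; E/G/F] holding=-
pre[unstack(A, F)]: on(A,F) ✗, clear(A) ✗, handempty ✓
on(A,F), clear(A) unmet → unstack(A, F) is a no-op
after:  towers=[A/D; B/C; E/G/F] holding=-

towers=[A/D; B/C; E/G/F] holding=-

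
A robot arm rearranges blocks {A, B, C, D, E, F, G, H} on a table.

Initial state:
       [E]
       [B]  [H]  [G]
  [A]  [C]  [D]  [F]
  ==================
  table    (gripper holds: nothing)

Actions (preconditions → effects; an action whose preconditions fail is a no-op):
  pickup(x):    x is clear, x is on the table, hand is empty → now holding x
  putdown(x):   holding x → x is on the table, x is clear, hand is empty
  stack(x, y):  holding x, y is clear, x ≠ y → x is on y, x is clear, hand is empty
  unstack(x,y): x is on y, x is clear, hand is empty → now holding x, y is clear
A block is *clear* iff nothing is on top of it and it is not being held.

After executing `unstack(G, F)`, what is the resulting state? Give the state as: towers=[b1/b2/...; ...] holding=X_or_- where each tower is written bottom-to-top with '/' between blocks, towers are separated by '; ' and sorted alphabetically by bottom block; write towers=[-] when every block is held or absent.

before: towers=[A; C/B/E; D/H; F/G] holding=-
pre[unstack(G, F)]: on(G,F) ✓, clear(G) ✓, handempty ✓
all met → apply unstack(G, F)
after:  towers=[A; C/B/E; D/H; F] holding=G

towers=[A; C/B/E; D/H; F] holding=G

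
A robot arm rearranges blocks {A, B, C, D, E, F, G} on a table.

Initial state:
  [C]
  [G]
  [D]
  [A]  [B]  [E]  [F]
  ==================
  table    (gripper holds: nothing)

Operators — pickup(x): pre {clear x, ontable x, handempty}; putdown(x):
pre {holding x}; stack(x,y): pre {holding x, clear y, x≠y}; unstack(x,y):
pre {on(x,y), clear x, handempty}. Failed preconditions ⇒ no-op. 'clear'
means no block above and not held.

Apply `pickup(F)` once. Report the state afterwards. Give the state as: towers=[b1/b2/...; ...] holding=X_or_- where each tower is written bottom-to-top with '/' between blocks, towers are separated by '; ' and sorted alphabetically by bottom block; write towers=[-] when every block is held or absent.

towers=[A/D/G/C; B; E] holding=F

before: towers=[A/D/G/C; B; E; F] holding=-
pre[pickup(F)]: clear(F) ok, ontable(F) ok, handempty ok
all met → apply pickup(F)
after:  towers=[A/D/G/C; B; E] holding=F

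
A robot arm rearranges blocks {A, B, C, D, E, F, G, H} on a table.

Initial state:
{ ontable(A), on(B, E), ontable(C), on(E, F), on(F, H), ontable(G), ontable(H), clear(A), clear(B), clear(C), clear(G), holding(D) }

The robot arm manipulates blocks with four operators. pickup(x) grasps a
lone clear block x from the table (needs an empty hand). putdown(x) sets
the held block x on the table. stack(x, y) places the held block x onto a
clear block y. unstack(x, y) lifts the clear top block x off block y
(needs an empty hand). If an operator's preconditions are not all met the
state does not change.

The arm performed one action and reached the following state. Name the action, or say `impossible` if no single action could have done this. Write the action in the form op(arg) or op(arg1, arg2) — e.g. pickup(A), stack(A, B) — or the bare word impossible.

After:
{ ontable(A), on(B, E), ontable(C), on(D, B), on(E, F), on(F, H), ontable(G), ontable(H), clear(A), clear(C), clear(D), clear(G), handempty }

target: towers=[A; C; G; H/F/E/B/D] holding=-
        putdown(D) → towers=[A; C; D; G; H/F/E/B] holding=-
       stack(D, G) → towers=[A; C; G/D; H/F/E/B] holding=-
       stack(D, A) → towers=[A/D; C; G; H/F/E/B] holding=-
       stack(D, B) → towers=[A; C; G; H/F/E/B/D] holding=-  ← match
       stack(D, C) → towers=[A; C/D; G; H/F/E/B] holding=-

stack(D, B)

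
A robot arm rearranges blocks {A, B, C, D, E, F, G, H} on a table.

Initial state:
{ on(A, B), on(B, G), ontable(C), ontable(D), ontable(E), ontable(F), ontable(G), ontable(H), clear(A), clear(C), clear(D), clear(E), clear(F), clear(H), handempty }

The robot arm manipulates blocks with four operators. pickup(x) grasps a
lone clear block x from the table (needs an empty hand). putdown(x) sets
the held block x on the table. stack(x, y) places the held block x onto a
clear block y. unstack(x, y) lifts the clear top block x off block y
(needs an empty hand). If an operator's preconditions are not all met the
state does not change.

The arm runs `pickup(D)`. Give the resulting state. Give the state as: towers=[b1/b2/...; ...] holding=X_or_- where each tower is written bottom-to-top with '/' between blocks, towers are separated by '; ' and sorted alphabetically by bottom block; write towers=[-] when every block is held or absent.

towers=[C; E; F; G/B/A; H] holding=D

before: towers=[C; D; E; F; G/B/A; H] holding=-
pre[pickup(D)]: clear(D) ✓, ontable(D) ✓, handempty ✓
all met → apply pickup(D)
after:  towers=[C; E; F; G/B/A; H] holding=D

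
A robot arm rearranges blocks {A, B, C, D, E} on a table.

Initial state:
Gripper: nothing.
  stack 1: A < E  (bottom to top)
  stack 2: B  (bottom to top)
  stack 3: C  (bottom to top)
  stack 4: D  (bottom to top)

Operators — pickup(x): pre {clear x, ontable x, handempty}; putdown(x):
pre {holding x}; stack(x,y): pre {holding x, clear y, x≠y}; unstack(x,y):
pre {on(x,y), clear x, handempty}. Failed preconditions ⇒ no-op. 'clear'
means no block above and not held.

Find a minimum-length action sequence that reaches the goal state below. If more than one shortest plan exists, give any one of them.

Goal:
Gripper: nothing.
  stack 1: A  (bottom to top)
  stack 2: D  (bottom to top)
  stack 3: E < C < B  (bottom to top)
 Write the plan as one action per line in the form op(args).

step 1 (unstack(E, A)): towers=[A; B; C; D] holding=E
step 2 (putdown(E)): towers=[A; B; C; D; E] holding=-
step 3 (pickup(C)): towers=[A; B; D; E] holding=C
step 4 (stack(C, E)): towers=[A; B; D; E/C] holding=-
step 5 (pickup(B)): towers=[A; D; E/C] holding=B
step 6 (stack(B, C)): towers=[A; D; E/C/B] holding=-
goal check: towers=[A; D; E/C/B] holding=- — reached (length 6, optimal by BFS)

unstack(E, A)
putdown(E)
pickup(C)
stack(C, E)
pickup(B)
stack(B, C)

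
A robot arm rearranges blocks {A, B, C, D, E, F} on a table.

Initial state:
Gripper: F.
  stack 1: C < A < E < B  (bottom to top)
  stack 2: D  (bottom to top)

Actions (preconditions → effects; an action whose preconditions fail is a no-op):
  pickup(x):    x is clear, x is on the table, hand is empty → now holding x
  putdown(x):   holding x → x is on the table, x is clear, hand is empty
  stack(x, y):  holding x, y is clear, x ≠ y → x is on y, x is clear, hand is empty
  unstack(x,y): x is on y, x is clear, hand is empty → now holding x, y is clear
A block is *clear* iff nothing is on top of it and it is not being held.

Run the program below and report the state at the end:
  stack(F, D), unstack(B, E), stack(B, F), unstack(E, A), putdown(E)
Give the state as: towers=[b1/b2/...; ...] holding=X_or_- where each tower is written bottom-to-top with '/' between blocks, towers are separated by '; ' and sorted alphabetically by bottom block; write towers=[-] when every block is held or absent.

towers=[C/A; D/F/B; E] holding=-

step 1 (stack(F, D)): towers=[C/A/E/B; D/F] holding=-
step 2 (unstack(B, E)): towers=[C/A/E; D/F] holding=B
step 3 (stack(B, F)): towers=[C/A/E; D/F/B] holding=-
step 4 (unstack(E, A)): towers=[C/A; D/F/B] holding=E
step 5 (putdown(E)): towers=[C/A; D/F/B; E] holding=-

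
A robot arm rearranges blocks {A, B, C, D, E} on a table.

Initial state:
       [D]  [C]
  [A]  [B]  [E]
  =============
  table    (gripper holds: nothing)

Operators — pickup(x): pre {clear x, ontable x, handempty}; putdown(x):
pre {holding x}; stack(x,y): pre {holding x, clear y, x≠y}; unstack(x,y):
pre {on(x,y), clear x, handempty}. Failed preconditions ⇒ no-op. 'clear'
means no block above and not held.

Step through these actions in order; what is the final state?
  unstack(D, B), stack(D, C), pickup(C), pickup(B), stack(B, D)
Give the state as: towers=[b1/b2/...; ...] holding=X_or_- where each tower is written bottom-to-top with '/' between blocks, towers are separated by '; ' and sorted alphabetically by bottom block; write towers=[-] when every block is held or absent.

towers=[A; E/C/D/B] holding=-

step 1 (unstack(D, B)): towers=[A; B; E/C] holding=D
step 2 (stack(D, C)): towers=[A; B; E/C/D] holding=-
step 3 (pickup(C)) [no-op]: towers=[A; B; E/C/D] holding=-
step 4 (pickup(B)): towers=[A; E/C/D] holding=B
step 5 (stack(B, D)): towers=[A; E/C/D/B] holding=-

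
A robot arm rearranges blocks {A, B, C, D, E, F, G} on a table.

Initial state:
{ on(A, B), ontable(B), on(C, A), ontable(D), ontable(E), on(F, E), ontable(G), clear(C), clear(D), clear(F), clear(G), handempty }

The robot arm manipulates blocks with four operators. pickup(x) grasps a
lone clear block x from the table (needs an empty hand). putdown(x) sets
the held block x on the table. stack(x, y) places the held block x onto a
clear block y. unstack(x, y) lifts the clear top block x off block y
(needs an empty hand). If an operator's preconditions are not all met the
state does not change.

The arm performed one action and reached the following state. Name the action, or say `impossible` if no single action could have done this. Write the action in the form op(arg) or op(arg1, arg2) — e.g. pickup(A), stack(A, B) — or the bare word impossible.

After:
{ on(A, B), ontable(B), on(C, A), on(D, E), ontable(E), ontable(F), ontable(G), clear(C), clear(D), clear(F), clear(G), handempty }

impossible

target: towers=[B/A/C; E/D; F; G] holding=-
     unstack(F, E) → towers=[B/A/C; D; E; G] holding=F
         pickup(G) → towers=[B/A/C; D; E/F] holding=G
         pickup(D) → towers=[B/A/C; E/F; G] holding=D
     unstack(C, A) → towers=[B/A; D; E/F; G] holding=C
none of the 4 applicable actions match → impossible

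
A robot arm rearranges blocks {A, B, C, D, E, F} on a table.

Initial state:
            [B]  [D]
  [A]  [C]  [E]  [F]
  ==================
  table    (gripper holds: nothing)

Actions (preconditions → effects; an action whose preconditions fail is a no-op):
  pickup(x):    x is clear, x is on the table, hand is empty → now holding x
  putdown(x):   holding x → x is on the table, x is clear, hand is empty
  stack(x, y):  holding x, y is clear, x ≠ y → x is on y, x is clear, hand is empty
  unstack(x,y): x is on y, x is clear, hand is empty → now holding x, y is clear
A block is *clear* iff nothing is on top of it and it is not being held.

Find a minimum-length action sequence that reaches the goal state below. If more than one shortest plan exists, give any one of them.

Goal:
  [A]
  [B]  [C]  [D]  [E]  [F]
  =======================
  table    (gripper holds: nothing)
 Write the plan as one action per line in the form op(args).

step 1 (unstack(B, E)): towers=[A; C; E; F/D] holding=B
step 2 (putdown(B)): towers=[A; B; C; E; F/D] holding=-
step 3 (unstack(D, F)): towers=[A; B; C; E; F] holding=D
step 4 (putdown(D)): towers=[A; B; C; D; E; F] holding=-
step 5 (pickup(A)): towers=[B; C; D; E; F] holding=A
step 6 (stack(A, B)): towers=[B/A; C; D; E; F] holding=-
goal check: towers=[B/A; C; D; E; F] holding=- — reached (length 6, optimal by BFS)

unstack(B, E)
putdown(B)
unstack(D, F)
putdown(D)
pickup(A)
stack(A, B)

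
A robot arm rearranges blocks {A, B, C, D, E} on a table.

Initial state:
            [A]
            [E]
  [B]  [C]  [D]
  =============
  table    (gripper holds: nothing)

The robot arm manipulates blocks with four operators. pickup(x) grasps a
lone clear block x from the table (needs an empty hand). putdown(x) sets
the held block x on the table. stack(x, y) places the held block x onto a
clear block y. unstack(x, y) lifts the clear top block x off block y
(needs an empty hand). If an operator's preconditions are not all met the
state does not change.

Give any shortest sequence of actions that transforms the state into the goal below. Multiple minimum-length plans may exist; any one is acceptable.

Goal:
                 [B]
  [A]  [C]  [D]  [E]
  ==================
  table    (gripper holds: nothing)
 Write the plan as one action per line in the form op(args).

step 1 (unstack(A, E)): towers=[B; C; D/E] holding=A
step 2 (putdown(A)): towers=[A; B; C; D/E] holding=-
step 3 (unstack(E, D)): towers=[A; B; C; D] holding=E
step 4 (putdown(E)): towers=[A; B; C; D; E] holding=-
step 5 (pickup(B)): towers=[A; C; D; E] holding=B
step 6 (stack(B, E)): towers=[A; C; D; E/B] holding=-
goal check: towers=[A; C; D; E/B] holding=- — reached (length 6, optimal by BFS)

unstack(A, E)
putdown(A)
unstack(E, D)
putdown(E)
pickup(B)
stack(B, E)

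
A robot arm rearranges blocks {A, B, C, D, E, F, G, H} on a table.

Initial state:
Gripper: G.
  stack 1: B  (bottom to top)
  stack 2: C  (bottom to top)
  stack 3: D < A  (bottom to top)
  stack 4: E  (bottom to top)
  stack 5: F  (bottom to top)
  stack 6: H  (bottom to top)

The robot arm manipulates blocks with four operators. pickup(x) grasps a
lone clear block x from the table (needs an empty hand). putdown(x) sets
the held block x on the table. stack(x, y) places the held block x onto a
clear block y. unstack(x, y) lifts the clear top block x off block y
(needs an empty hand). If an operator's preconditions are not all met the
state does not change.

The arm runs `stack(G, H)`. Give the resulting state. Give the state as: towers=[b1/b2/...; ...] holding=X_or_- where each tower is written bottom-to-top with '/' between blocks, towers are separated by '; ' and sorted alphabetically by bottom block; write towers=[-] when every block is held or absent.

before: towers=[B; C; D/A; E; F; H] holding=G
pre[stack(G, H)]: holding(G) ✓, clear(H) ✓, G≠H ✓
all met → apply stack(G, H)
after:  towers=[B; C; D/A; E; F; H/G] holding=-

towers=[B; C; D/A; E; F; H/G] holding=-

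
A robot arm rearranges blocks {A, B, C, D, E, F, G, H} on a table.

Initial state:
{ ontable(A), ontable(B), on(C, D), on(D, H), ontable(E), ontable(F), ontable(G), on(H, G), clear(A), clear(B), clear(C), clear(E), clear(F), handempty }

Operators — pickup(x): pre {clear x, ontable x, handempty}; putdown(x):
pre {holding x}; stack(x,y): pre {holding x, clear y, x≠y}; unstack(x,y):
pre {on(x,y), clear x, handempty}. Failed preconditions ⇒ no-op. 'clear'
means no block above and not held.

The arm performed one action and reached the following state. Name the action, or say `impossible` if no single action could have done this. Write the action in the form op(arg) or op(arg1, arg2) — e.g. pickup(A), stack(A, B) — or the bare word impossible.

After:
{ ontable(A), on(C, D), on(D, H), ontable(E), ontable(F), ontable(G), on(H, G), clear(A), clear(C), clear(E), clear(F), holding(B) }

pickup(B)

target: towers=[A; E; F; G/H/D/C] holding=B
         pickup(A) → towers=[B; E; F; G/H/D/C] holding=A
         pickup(E) → towers=[A; B; F; G/H/D/C] holding=E
         pickup(B) → towers=[A; E; F; G/H/D/C] holding=B  ← match
         pickup(F) → towers=[A; B; E; G/H/D/C] holding=F
     unstack(C, D) → towers=[A; B; E; F; G/H/D] holding=C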